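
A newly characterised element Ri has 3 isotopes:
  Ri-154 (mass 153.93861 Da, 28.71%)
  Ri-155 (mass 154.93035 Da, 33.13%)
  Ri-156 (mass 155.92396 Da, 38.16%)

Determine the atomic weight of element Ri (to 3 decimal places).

The abundance-weighted mean is 0.2871 × 153.93861 + 0.3313 × 154.93035 + 0.3816 × 155.92396
= 44.195775 + 51.328425 + 59.500583 = 155.024783 Da

155.025 Da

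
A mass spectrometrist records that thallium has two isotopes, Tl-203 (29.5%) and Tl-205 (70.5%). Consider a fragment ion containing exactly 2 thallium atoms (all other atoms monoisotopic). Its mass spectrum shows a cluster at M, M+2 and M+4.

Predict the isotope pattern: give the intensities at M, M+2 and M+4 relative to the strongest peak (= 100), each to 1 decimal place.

The 2 Tl atoms are independent, so intensities follow the terms of (0.295 + 0.705)^2.
P(M) = 0.295^2 = 0.087025
P(M+2) = 2 × 0.295^1 × 0.705^1 = 0.415950
P(M+4) = 0.705^2 = 0.497025
The M+4 peak is largest (0.497025); scaling to 100 gives 17.5 : 83.7 : 100.0.

17.5 : 83.7 : 100.0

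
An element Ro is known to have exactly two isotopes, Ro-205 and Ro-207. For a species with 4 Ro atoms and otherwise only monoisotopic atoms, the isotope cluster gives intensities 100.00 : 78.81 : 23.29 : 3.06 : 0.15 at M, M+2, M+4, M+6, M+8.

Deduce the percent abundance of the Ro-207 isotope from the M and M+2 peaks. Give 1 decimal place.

16.5%

Write p for the Ro-205 fraction. I(M+2)/I(M) = [C(4,1)·p^3·(1−p)] / p^4 = 4·(1−p)/p = 78.81/100.00 = 0.7881
(1−p)/p = 0.7881/4 = 0.1970  ⇒  p = 1/(1 + 0.1970) = 0.8354
Ro-205: 83.5%, Ro-207: 16.5%.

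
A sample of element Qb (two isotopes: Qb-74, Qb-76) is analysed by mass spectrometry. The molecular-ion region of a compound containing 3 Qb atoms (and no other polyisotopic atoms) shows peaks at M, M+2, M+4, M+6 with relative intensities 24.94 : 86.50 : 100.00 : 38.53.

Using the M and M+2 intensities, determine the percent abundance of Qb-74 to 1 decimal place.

Let p = fractional abundance of Qb-74. I(M+2)/I(M) = [C(3,1)·p^2·(1−p)] / p^3 = 3·(1−p)/p = 86.50/24.94 = 3.4683
(1−p)/p = 3.4683/3 = 1.1561  ⇒  p = 1/(1 + 1.1561) = 0.4638
Qb-74: 46.4%, Qb-76: 53.6%.

46.4%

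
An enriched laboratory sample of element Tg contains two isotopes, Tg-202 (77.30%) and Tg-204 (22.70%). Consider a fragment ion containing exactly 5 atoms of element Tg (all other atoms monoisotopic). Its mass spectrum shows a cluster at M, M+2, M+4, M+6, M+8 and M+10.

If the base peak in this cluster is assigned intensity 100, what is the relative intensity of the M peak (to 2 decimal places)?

68.11

Term probabilities: M 0.2760, M+2 0.4052, M+4 0.2380, M+6 0.0699, M+8 0.0103, M+10 0.0006. Base peak = M+2.
P(M+2) = C(5,1) × 0.7730^4 × 0.2270^1 = 5 × 0.35704091 × 0.2270 = 0.405241 (base)
P(M) = C(5,0) × 0.7730^5 × 0.2270^0 = 1 × 0.27599262 × 1.0000 = 0.275993
Relative intensity = 0.275993 / 0.405241 × 100 = 68.11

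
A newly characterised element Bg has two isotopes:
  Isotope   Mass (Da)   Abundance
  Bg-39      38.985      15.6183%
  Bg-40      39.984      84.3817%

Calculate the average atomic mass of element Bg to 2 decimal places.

The abundance-weighted mean is 0.156183 × 38.985 + 0.843817 × 39.984
= 6.0888 + 33.7392 = 39.8280 Da

39.83 Da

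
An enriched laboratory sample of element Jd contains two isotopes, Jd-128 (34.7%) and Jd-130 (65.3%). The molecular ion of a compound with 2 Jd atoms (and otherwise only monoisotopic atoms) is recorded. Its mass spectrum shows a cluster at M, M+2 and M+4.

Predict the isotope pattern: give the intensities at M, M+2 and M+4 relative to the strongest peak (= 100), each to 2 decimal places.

26.57 : 100.00 : 94.09

Each Jd atom is independently Jd-128 (p = 0.347) or Jd-130 (q = 0.653); the cluster is the binomial expansion (p + q)^2.
P(M) = 0.347^2 = 0.120409
P(M+2) = 2 × 0.347^1 × 0.653^1 = 0.453182
P(M+4) = 0.653^2 = 0.426409
The M+2 peak is largest (0.453182); scaling to 100 gives 26.57 : 100.00 : 94.09.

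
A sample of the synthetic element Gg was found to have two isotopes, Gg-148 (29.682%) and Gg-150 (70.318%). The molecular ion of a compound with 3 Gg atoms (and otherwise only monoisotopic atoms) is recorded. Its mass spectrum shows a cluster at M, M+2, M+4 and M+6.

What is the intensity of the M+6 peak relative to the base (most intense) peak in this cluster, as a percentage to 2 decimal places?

78.97%

Term probabilities: M 0.0262, M+2 0.1859, M+4 0.4403, M+6 0.3477. Base peak = M+4.
P(M+4) = C(3,2) × 0.29682^1 × 0.70318^2 = 3 × 0.29682 × 0.49446211 = 0.440299 (base)
P(M+6) = C(3,3) × 0.29682^0 × 0.70318^3 = 1 × 1.0000 × 0.34769587 = 0.347696
Relative intensity = 0.347696 / 0.440299 × 100 = 78.97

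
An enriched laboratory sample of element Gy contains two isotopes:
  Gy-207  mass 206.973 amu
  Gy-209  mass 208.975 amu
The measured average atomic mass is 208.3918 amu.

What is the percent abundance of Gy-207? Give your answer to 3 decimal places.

29.131%

Let x be the fractional abundance of Gy-207; then Gy-209 has abundance 1 − x.
206.973·x + 208.975·(1 − x) = 208.3918
(206.973 − 208.975)·x = 208.3918 − 208.975
x = -0.5832 / -2.002 = 0.29131 → 29.131% Gy-207, 70.869% Gy-209.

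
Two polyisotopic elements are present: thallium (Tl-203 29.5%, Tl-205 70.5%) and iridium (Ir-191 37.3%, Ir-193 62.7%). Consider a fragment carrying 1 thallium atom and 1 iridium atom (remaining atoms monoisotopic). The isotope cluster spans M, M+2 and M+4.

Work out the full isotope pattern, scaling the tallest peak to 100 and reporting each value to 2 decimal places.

24.57 : 100.00 : 98.68

Thallium pattern (n=1): 0.2950 : 0.7050
Iridium pattern (n=1): 0.3730 : 0.6270
Convolve the two distributions (both contribute in 2-u steps):
  M: 0.2950×0.3730 = 0.110035
  M+2: 0.2950×0.6270 + 0.7050×0.3730 = 0.447930
  M+4: 0.7050×0.6270 = 0.442035
Scale to base peak (0.447930) = 100: 24.57 : 100.00 : 98.68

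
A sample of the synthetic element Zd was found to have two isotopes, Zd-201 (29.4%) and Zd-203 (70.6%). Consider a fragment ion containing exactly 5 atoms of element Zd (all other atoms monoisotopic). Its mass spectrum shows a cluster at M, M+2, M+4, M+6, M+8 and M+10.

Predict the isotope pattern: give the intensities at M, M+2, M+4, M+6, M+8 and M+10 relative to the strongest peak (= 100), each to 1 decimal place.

0.6 : 7.2 : 34.7 : 83.3 : 100.0 : 48.0

Each Zd atom is independently Zd-201 (p = 0.294) or Zd-203 (q = 0.706); the cluster is the binomial expansion (p + q)^5.
P(M) = 0.294^5 = 0.002197
P(M+2) = 5 × 0.294^4 × 0.706^1 = 0.026373
P(M+4) = 10 × 0.294^3 × 0.706^2 = 0.126663
P(M+6) = 10 × 0.294^2 × 0.706^3 = 0.304165
P(M+8) = 5 × 0.294^1 × 0.706^4 = 0.365205
P(M+10) = 0.706^5 = 0.175398
The M+8 peak is largest (0.365205); scaling to 100 gives 0.6 : 7.2 : 34.7 : 83.3 : 100.0 : 48.0.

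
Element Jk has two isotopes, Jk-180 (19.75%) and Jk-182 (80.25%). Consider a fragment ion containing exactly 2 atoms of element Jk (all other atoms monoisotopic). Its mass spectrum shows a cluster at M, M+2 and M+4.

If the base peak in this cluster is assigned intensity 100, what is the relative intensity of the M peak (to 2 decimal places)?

(0.1975 + 0.8025)^2 gives M 0.0390, M+2 0.3170, M+4 0.6440; the largest is M+4.
P(M+4) = C(2,2) × 0.1975^0 × 0.8025^2 = 1 × 1.0000 × 0.64400625 = 0.644006 (base)
P(M) = C(2,0) × 0.1975^2 × 0.8025^0 = 1 × 0.03900625 × 1.0000 = 0.039006
Relative intensity = 0.039006 / 0.644006 × 100 = 6.06

6.06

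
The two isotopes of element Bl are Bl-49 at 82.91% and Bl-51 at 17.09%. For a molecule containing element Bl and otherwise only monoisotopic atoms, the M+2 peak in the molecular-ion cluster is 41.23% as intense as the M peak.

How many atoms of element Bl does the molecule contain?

With n Bl atoms, P(M+2)/P(M) = C(n,1)·p^(n−1)q / p^n = n·q/p = n · 0.1709/0.8291.
n = 0.4123 × 0.8291/0.1709 = 2.00 ≈ 2

2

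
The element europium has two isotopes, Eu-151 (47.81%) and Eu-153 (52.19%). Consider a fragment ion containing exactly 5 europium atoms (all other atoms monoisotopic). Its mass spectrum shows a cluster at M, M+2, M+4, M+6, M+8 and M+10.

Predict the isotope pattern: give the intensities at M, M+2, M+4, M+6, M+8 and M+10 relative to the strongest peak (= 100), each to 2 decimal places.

Each Eu atom is independently Eu-151 (p = 0.4781) or Eu-153 (q = 0.5219); the cluster is the binomial expansion (p + q)^5.
P(M) = 0.4781^5 = 0.024980
P(M+2) = 5 × 0.4781^4 × 0.5219^1 = 0.136343
P(M+4) = 10 × 0.4781^3 × 0.5219^2 = 0.297667
P(M+6) = 10 × 0.4781^2 × 0.5219^3 = 0.324937
P(M+8) = 5 × 0.4781^1 × 0.5219^4 = 0.177353
P(M+10) = 0.5219^5 = 0.038720
The M+6 peak is largest (0.324937); scaling to 100 gives 7.69 : 41.96 : 91.61 : 100.00 : 54.58 : 11.92.

7.69 : 41.96 : 91.61 : 100.00 : 54.58 : 11.92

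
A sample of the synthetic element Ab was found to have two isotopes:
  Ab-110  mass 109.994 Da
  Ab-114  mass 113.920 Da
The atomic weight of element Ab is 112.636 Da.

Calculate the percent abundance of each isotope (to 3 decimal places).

Writing the weighted mean with unknown fraction x of Ab-110:
109.994·x + 113.920·(1 − x) = 112.636
(109.994 − 113.920)·x = 112.636 − 113.920
x = -1.284 / -3.926 = 0.32705 → 32.705% Ab-110, 67.295% Ab-114.

Ab-110: 32.705%, Ab-114: 67.295%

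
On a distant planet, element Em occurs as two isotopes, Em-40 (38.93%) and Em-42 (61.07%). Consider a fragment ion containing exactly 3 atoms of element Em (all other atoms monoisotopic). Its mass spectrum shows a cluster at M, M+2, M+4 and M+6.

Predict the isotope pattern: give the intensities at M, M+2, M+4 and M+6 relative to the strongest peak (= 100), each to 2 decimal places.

Expanding (0.3893 + 0.6107)^3:
P(M) = 0.3893^3 = 0.059000
P(M+2) = 3 × 0.3893^2 × 0.6107^1 = 0.277663
P(M+4) = 3 × 0.3893^1 × 0.6107^2 = 0.435574
P(M+6) = 0.6107^3 = 0.227763
The M+4 peak is largest (0.435574); scaling to 100 gives 13.55 : 63.75 : 100.00 : 52.29.

13.55 : 63.75 : 100.00 : 52.29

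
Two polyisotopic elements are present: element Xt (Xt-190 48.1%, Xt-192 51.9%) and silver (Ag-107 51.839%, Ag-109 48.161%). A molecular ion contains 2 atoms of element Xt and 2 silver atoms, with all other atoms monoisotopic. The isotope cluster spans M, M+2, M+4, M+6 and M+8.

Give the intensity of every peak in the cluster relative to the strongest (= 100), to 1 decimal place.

16.6 : 66.5 : 100.0 : 66.7 : 16.6

Element Xt pattern (n=2): 0.231361 : 0.499278 : 0.269361
Silver pattern (n=2): 0.26872819 : 0.49932362 : 0.23194819
Convolve the two distributions (both contribute in 2-u steps):
  M: 0.231361×0.26872819 = 0.062173
  M+2: 0.231361×0.49932362 + 0.499278×0.26872819 = 0.249694
  M+4: 0.231361×0.23194819 + 0.499278×0.49932362 + 0.269361×0.26872819 = 0.375350
  M+6: 0.499278×0.23194819 + 0.269361×0.49932362 = 0.250305
  M+8: 0.269361×0.23194819 = 0.062478
Scale to base peak (0.375350) = 100: 16.6 : 66.5 : 100.0 : 66.7 : 16.6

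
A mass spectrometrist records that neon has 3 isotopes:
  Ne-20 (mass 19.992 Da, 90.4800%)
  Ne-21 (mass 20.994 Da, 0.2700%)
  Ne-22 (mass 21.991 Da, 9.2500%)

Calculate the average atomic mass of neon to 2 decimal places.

Ar = Σ fᵢ·mᵢ = 0.904800 × 19.992 + 0.002700 × 20.994 + 0.092500 × 21.991
= 18.0888 + 0.0567 + 2.0342 = 20.1797 Da

20.18 Da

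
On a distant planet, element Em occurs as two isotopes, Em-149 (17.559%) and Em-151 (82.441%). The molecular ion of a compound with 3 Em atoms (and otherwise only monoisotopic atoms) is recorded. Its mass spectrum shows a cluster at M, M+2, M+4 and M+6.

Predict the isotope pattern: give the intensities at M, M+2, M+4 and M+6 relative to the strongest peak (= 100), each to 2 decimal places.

The 3 Em atoms are independent, so intensities follow the terms of (0.17559 + 0.82441)^3.
P(M) = 0.17559^3 = 0.005414
P(M+2) = 3 × 0.17559^2 × 0.82441^1 = 0.076254
P(M+4) = 3 × 0.17559^1 × 0.82441^2 = 0.358020
P(M+6) = 0.82441^3 = 0.560312
The M+6 peak is largest (0.560312); scaling to 100 gives 0.97 : 13.61 : 63.90 : 100.00.

0.97 : 13.61 : 63.90 : 100.00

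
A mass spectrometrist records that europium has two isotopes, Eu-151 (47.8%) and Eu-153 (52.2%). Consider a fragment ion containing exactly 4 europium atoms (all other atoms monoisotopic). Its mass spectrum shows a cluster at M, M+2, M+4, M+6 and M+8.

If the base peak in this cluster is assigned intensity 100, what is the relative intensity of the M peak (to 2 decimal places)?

13.98

Binomial terms of (0.478 + 0.522)^4: M 0.0522, M+2 0.2280, M+4 0.3735, M+6 0.2720, M+8 0.0742 → M+4 is the base peak.
P(M+4) = C(4,2) × 0.478^2 × 0.522^2 = 6 × 0.228484 × 0.272484 = 0.373549 (base)
P(M) = C(4,0) × 0.478^4 × 0.522^0 = 1 × 0.05220494 × 1.0000 = 0.052205
Relative intensity = 0.052205 / 0.373549 × 100 = 13.98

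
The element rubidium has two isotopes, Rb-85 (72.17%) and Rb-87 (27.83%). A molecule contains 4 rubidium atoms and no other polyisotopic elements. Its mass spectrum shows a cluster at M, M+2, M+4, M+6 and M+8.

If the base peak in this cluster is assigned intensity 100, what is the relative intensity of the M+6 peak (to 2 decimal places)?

14.87

Binomial terms of (0.7217 + 0.2783)^4: M 0.2713, M+2 0.4184, M+4 0.2420, M+6 0.0622, M+8 0.0060 → M+2 is the base peak.
P(M+2) = C(4,1) × 0.7217^3 × 0.2783^1 = 4 × 0.37589809 × 0.2783 = 0.418450 (base)
P(M+6) = C(4,3) × 0.7217^1 × 0.2783^3 = 4 × 0.7217 × 0.02155458 = 0.062224
Relative intensity = 0.062224 / 0.418450 × 100 = 14.87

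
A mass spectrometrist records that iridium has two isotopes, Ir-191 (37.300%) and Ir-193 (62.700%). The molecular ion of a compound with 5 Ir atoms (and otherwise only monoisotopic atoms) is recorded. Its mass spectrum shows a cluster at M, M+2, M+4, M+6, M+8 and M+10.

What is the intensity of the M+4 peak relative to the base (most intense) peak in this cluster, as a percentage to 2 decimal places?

Binomial terms of (0.37300 + 0.62700)^5: M 0.0072, M+2 0.0607, M+4 0.2040, M+6 0.3429, M+8 0.2882, M+10 0.0969 → M+6 is the base peak.
P(M+6) = C(5,3) × 0.37300^2 × 0.62700^3 = 10 × 0.139129 × 0.24649188 = 0.342942 (base)
P(M+4) = C(5,2) × 0.37300^3 × 0.62700^2 = 10 × 0.05189512 × 0.393129 = 0.204015
Relative intensity = 0.204015 / 0.342942 × 100 = 59.49

59.49%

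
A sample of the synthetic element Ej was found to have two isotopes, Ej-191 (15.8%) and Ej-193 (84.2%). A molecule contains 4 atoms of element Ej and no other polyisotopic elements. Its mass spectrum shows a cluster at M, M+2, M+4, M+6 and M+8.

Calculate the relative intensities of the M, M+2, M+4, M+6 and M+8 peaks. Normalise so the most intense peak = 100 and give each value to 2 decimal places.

0.12 : 2.64 : 21.13 : 75.06 : 100.00

Each Ej atom is independently Ej-191 (p = 0.158) or Ej-193 (q = 0.842); the cluster is the binomial expansion (p + q)^4.
P(M) = 0.158^4 = 0.000623
P(M+2) = 4 × 0.158^3 × 0.842^1 = 0.013284
P(M+4) = 6 × 0.158^2 × 0.842^2 = 0.106191
P(M+6) = 4 × 0.158^1 × 0.842^3 = 0.377271
P(M+8) = 0.842^4 = 0.502630
The M+8 peak is largest (0.502630); scaling to 100 gives 0.12 : 2.64 : 21.13 : 75.06 : 100.00.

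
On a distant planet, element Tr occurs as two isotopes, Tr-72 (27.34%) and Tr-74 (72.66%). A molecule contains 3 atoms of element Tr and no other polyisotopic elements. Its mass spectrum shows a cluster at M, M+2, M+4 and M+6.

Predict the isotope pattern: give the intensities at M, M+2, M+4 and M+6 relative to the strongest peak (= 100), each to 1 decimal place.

4.7 : 37.6 : 100.0 : 88.6

The 3 Tr atoms are independent, so intensities follow the terms of (0.2734 + 0.7266)^3.
P(M) = 0.2734^3 = 0.020436
P(M+2) = 3 × 0.2734^2 × 0.7266^1 = 0.162935
P(M+4) = 3 × 0.2734^1 × 0.7266^2 = 0.433023
P(M+6) = 0.7266^3 = 0.383607
The M+4 peak is largest (0.433023); scaling to 100 gives 4.7 : 37.6 : 100.0 : 88.6.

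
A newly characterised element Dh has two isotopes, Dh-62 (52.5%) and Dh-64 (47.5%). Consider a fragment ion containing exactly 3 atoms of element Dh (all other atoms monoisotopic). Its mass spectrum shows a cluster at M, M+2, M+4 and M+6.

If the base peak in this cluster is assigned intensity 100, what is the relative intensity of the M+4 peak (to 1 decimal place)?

90.5

Binomial terms of (0.525 + 0.475)^3: M 0.1447, M+2 0.3928, M+4 0.3554, M+6 0.1072 → M+2 is the base peak.
P(M+2) = C(3,1) × 0.525^2 × 0.475^1 = 3 × 0.275625 × 0.4750 = 0.392766 (base)
P(M+4) = C(3,2) × 0.525^1 × 0.475^2 = 3 × 0.5250 × 0.225625 = 0.355359
Relative intensity = 0.355359 / 0.392766 × 100 = 90.5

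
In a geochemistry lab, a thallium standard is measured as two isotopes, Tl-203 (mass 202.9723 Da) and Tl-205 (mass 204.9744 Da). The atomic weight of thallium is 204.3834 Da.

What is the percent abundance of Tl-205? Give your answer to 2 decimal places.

70.48%

Let x be the fractional abundance of Tl-203; then Tl-205 has abundance 1 − x.
202.9723·x + 204.9744·(1 − x) = 204.3834
(202.9723 − 204.9744)·x = 204.3834 − 204.9744
x = -0.5910 / -2.0021 = 0.29519 → 29.52% Tl-203, 70.48% Tl-205.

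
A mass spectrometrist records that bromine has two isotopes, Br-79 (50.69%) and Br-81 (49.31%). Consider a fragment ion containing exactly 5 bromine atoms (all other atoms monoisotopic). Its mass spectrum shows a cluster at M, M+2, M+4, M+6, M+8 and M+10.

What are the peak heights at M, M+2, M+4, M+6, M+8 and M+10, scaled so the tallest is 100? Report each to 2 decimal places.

The 5 Br atoms are independent, so intensities follow the terms of (0.5069 + 0.4931)^5.
P(M) = 0.5069^5 = 0.033467
P(M+2) = 5 × 0.5069^4 × 0.4931^1 = 0.162777
P(M+4) = 10 × 0.5069^3 × 0.4931^2 = 0.316692
P(M+6) = 10 × 0.5069^2 × 0.4931^3 = 0.308070
P(M+8) = 5 × 0.5069^1 × 0.4931^4 = 0.149842
P(M+10) = 0.4931^5 = 0.029152
The M+4 peak is largest (0.316692); scaling to 100 gives 10.57 : 51.40 : 100.00 : 97.28 : 47.31 : 9.21.

10.57 : 51.40 : 100.00 : 97.28 : 47.31 : 9.21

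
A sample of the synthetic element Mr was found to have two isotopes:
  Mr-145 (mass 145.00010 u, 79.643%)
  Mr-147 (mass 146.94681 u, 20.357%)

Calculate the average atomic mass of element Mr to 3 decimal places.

145.396 u

Weight each isotope mass by its fractional abundance: 0.79643 × 145.00010 + 0.20357 × 146.94681
= 115.482430 + 29.913962 = 145.396392 u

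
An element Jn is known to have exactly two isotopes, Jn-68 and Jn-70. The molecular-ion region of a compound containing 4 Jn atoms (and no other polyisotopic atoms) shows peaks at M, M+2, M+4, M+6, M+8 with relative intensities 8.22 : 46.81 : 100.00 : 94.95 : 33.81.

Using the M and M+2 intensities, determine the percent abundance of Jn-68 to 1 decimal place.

41.3%

Let p = fractional abundance of Jn-68. I(M+2)/I(M) = [C(4,1)·p^3·(1−p)] / p^4 = 4·(1−p)/p = 46.81/8.22 = 5.6946
(1−p)/p = 5.6946/4 = 1.4237  ⇒  p = 1/(1 + 1.4237) = 0.4126
Jn-68: 41.3%, Jn-70: 58.7%.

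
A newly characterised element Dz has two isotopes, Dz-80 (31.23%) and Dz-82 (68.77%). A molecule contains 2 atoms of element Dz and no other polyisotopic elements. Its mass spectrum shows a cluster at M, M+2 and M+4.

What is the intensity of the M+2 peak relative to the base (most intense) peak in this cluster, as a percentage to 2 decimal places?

90.82%

Binomial terms of (0.3123 + 0.6877)^2: M 0.0975, M+2 0.4295, M+4 0.4729 → M+4 is the base peak.
P(M+4) = C(2,2) × 0.3123^0 × 0.6877^2 = 1 × 1.0000 × 0.47293129 = 0.472931 (base)
P(M+2) = C(2,1) × 0.3123^1 × 0.6877^1 = 2 × 0.3123 × 0.6877 = 0.429537
Relative intensity = 0.429537 / 0.472931 × 100 = 90.82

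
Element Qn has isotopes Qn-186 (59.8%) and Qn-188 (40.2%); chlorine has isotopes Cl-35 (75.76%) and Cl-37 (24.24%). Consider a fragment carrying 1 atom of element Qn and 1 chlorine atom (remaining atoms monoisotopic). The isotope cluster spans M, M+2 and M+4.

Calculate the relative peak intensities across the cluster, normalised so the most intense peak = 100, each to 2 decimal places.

Element Qn pattern (n=1): 0.5980 : 0.4020
Chlorine pattern (n=1): 0.7576 : 0.2424
Convolve the two distributions (both contribute in 2-u steps):
  M: 0.5980×0.7576 = 0.453045
  M+2: 0.5980×0.2424 + 0.4020×0.7576 = 0.449510
  M+4: 0.4020×0.2424 = 0.097445
Scale to base peak (0.453045) = 100: 100.00 : 99.22 : 21.51

100.00 : 99.22 : 21.51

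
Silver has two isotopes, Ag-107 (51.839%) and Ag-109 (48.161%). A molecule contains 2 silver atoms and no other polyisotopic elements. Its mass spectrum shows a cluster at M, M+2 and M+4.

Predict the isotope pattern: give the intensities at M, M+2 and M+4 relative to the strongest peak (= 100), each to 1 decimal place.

Expanding (0.51839 + 0.48161)^2:
P(M) = 0.51839^2 = 0.268728
P(M+2) = 2 × 0.51839^1 × 0.48161^1 = 0.499324
P(M+4) = 0.48161^2 = 0.231948
The M+2 peak is largest (0.499324); scaling to 100 gives 53.8 : 100.0 : 46.5.

53.8 : 100.0 : 46.5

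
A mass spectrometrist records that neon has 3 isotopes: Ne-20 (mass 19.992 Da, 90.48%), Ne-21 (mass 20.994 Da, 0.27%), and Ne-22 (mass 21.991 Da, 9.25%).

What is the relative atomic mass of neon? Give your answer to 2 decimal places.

20.18 Da

The abundance-weighted mean is 0.9048 × 19.992 + 0.0027 × 20.994 + 0.0925 × 21.991
= 18.0888 + 0.0567 + 2.0342 = 20.1797 Da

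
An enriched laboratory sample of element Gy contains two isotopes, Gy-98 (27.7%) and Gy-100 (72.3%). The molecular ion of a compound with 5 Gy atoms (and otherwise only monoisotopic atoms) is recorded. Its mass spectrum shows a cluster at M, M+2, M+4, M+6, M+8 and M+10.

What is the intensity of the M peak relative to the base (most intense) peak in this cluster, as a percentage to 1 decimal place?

0.4%

Binomial terms of (0.277 + 0.723)^5: M 0.0016, M+2 0.0213, M+4 0.1111, M+6 0.2900, M+8 0.3784, M+10 0.1976 → M+8 is the base peak.
P(M+8) = C(5,4) × 0.277^1 × 0.723^4 = 5 × 0.2770 × 0.27324561 = 0.378445 (base)
P(M) = C(5,0) × 0.277^5 × 0.723^0 = 1 × 0.00163079 × 1.0000 = 0.001631
Relative intensity = 0.001631 / 0.378445 × 100 = 0.4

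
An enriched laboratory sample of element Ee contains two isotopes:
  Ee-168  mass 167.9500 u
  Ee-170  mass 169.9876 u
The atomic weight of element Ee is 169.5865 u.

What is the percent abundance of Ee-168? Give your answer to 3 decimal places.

19.685%

With x = fraction of Ee-168 (so Ee-170 is 1 − x):
167.9500·x + 169.9876·(1 − x) = 169.5865
(167.9500 − 169.9876)·x = 169.5865 − 169.9876
x = -0.4011 / -2.0376 = 0.19685 → 19.685% Ee-168, 80.315% Ee-170.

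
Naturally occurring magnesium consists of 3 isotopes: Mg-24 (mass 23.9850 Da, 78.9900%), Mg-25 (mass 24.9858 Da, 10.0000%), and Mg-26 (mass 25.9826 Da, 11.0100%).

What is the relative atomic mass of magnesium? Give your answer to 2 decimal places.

24.31 Da

Ar = Σ fᵢ·mᵢ = 0.789900 × 23.9850 + 0.100000 × 24.9858 + 0.110100 × 25.9826
= 18.94575 + 2.49858 + 2.86068 = 24.30501 Da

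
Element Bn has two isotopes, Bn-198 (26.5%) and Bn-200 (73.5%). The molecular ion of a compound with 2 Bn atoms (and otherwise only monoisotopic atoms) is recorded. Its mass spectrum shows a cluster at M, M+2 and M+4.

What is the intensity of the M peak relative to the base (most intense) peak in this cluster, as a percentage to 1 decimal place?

13.0%

Term probabilities: M 0.0702, M+2 0.3896, M+4 0.5402. Base peak = M+4.
P(M+4) = C(2,2) × 0.265^0 × 0.735^2 = 1 × 1.0000 × 0.540225 = 0.540225 (base)
P(M) = C(2,0) × 0.265^2 × 0.735^0 = 1 × 0.070225 × 1.0000 = 0.070225
Relative intensity = 0.070225 / 0.540225 × 100 = 13.0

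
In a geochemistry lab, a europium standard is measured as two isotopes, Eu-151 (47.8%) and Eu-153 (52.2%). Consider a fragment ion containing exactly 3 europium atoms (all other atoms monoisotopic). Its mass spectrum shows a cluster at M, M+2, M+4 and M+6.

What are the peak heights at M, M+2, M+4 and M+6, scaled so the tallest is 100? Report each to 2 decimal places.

27.95 : 91.57 : 100.00 : 36.40

The 3 Eu atoms are independent, so intensities follow the terms of (0.478 + 0.522)^3.
P(M) = 0.478^3 = 0.109215
P(M+2) = 3 × 0.478^2 × 0.522^1 = 0.357806
P(M+4) = 3 × 0.478^1 × 0.522^2 = 0.390742
P(M+6) = 0.522^3 = 0.142237
The M+4 peak is largest (0.390742); scaling to 100 gives 27.95 : 91.57 : 100.00 : 36.40.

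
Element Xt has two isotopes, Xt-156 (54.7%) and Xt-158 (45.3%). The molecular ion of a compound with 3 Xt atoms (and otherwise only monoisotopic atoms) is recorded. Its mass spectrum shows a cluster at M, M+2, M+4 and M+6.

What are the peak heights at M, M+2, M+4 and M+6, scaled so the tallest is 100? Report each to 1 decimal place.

Each Xt atom is independently Xt-156 (p = 0.547) or Xt-158 (q = 0.453); the cluster is the binomial expansion (p + q)^3.
P(M) = 0.547^3 = 0.163667
P(M+2) = 3 × 0.547^2 × 0.453^1 = 0.406625
P(M+4) = 3 × 0.547^1 × 0.453^2 = 0.336748
P(M+6) = 0.453^3 = 0.092960
The M+2 peak is largest (0.406625); scaling to 100 gives 40.3 : 100.0 : 82.8 : 22.9.

40.3 : 100.0 : 82.8 : 22.9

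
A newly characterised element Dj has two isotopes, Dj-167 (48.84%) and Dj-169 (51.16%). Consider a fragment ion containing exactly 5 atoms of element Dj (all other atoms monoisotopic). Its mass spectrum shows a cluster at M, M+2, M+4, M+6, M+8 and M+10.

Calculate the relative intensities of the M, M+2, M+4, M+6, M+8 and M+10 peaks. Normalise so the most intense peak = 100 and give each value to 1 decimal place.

8.7 : 45.6 : 95.5 : 100.0 : 52.4 : 11.0

The 5 Dj atoms are independent, so intensities follow the terms of (0.4884 + 0.5116)^5.
P(M) = 0.4884^5 = 0.027789
P(M+2) = 5 × 0.4884^4 × 0.5116^1 = 0.145547
P(M+4) = 10 × 0.4884^3 × 0.5116^2 = 0.304921
P(M+6) = 10 × 0.4884^2 × 0.5116^3 = 0.319406
P(M+8) = 5 × 0.4884^1 × 0.5116^4 = 0.167289
P(M+10) = 0.5116^5 = 0.035047
The M+6 peak is largest (0.319406); scaling to 100 gives 8.7 : 45.6 : 95.5 : 100.0 : 52.4 : 11.0.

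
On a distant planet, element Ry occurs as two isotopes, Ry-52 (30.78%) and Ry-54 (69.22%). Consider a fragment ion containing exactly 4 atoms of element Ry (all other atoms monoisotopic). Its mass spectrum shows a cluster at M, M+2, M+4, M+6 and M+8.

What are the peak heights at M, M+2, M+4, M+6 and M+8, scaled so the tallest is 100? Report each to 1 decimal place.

Expanding (0.3078 + 0.6922)^4:
P(M) = 0.3078^4 = 0.008976
P(M+2) = 4 × 0.3078^3 × 0.6922^1 = 0.080742
P(M+4) = 6 × 0.3078^2 × 0.6922^2 = 0.272365
P(M+6) = 4 × 0.3078^1 × 0.6922^3 = 0.408341
P(M+8) = 0.6922^4 = 0.229576
The M+6 peak is largest (0.408341); scaling to 100 gives 2.2 : 19.8 : 66.7 : 100.0 : 56.2.

2.2 : 19.8 : 66.7 : 100.0 : 56.2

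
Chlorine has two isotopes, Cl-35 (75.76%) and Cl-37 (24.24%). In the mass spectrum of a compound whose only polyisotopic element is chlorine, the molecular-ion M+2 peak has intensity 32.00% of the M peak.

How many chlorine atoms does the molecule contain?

1

The M+2/M ratio from n Cl atoms is n · q/p = n · 0.2424/0.7576.
n = 0.3200 × 0.7576/0.2424 = 1.00 ≈ 1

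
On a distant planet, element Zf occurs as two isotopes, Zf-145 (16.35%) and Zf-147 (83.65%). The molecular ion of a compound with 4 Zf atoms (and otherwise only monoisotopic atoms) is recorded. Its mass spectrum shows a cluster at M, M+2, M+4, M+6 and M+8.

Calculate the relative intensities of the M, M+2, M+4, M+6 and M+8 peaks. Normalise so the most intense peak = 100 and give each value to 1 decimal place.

0.1 : 3.0 : 22.9 : 78.2 : 100.0

The 4 Zf atoms are independent, so intensities follow the terms of (0.1635 + 0.8365)^4.
P(M) = 0.1635^4 = 0.000715
P(M+2) = 4 × 0.1635^3 × 0.8365^1 = 0.014624
P(M+4) = 6 × 0.1635^2 × 0.8365^2 = 0.112233
P(M+6) = 4 × 0.1635^1 × 0.8365^3 = 0.382803
P(M+8) = 0.8365^4 = 0.489625
The M+8 peak is largest (0.489625); scaling to 100 gives 0.1 : 3.0 : 22.9 : 78.2 : 100.0.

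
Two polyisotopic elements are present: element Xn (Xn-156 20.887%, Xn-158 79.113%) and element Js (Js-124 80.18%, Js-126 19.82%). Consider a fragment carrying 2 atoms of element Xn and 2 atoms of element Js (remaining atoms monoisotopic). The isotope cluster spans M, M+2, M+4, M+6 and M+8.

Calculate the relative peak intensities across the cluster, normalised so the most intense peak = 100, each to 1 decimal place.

Element Xn pattern (n=2): 0.04362668 : 0.33048665 : 0.62588668
Element Js pattern (n=2): 0.64288324 : 0.31783352 : 0.03928324
Convolve the two distributions (both contribute in 2-u steps):
  M: 0.04362668×0.64288324 = 0.028047
  M+2: 0.04362668×0.31783352 + 0.33048665×0.64288324 = 0.226330
  M+4: 0.04362668×0.03928324 + 0.33048665×0.31783352 + 0.62588668×0.64288324 = 0.509126
  M+6: 0.33048665×0.03928324 + 0.62588668×0.31783352 = 0.211910
  M+8: 0.62588668×0.03928324 = 0.024587
Scale to base peak (0.509126) = 100: 5.5 : 44.5 : 100.0 : 41.6 : 4.8

5.5 : 44.5 : 100.0 : 41.6 : 4.8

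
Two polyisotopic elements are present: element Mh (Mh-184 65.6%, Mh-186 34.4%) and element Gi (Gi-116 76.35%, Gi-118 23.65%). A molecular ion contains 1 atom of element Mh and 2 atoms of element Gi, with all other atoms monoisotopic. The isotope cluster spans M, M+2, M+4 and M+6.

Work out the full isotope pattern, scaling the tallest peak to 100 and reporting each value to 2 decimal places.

Element Mh pattern (n=1): 0.6560 : 0.3440
Element Gi pattern (n=2): 0.58293225 : 0.3611355 : 0.05593225
Convolve the two distributions (both contribute in 2-u steps):
  M: 0.6560×0.58293225 = 0.382404
  M+2: 0.6560×0.3611355 + 0.3440×0.58293225 = 0.437434
  M+4: 0.6560×0.05593225 + 0.3440×0.3611355 = 0.160922
  M+6: 0.3440×0.05593225 = 0.019241
Scale to base peak (0.437434) = 100: 87.42 : 100.00 : 36.79 : 4.40

87.42 : 100.00 : 36.79 : 4.40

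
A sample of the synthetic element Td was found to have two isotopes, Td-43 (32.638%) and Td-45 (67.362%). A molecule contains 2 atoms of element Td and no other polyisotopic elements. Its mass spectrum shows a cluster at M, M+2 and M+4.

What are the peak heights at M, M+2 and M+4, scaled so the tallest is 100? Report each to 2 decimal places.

The 2 Td atoms are independent, so intensities follow the terms of (0.32638 + 0.67362)^2.
P(M) = 0.32638^2 = 0.106524
P(M+2) = 2 × 0.32638^1 × 0.67362^1 = 0.439712
P(M+4) = 0.67362^2 = 0.453764
The M+4 peak is largest (0.453764); scaling to 100 gives 23.48 : 96.90 : 100.00.

23.48 : 96.90 : 100.00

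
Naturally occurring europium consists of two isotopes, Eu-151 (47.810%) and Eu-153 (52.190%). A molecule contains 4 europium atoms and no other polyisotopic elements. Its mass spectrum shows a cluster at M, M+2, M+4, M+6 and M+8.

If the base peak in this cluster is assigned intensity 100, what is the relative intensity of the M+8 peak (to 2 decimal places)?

19.86

Term probabilities: M 0.0522, M+2 0.2281, M+4 0.3736, M+6 0.2719, M+8 0.0742. Base peak = M+4.
P(M+4) = C(4,2) × 0.47810^2 × 0.52190^2 = 6 × 0.22857961 × 0.27237961 = 0.373563 (base)
P(M+8) = C(4,4) × 0.47810^0 × 0.52190^4 = 1 × 1.0000 × 0.07419065 = 0.074191
Relative intensity = 0.074191 / 0.373563 × 100 = 19.86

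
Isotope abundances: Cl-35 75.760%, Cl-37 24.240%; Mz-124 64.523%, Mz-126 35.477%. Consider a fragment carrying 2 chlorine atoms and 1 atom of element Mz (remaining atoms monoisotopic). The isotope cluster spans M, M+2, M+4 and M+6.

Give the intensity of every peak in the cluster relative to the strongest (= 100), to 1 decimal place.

84.1 : 100.0 : 38.2 : 4.7

Chlorine pattern (n=2): 0.57395776 : 0.36728448 : 0.05875776
Element Mz pattern (n=1): 0.64523 : 0.35477
Convolve the two distributions (both contribute in 2-u steps):
  M: 0.57395776×0.64523 = 0.370335
  M+2: 0.57395776×0.35477 + 0.36728448×0.64523 = 0.440606
  M+4: 0.36728448×0.35477 + 0.05875776×0.64523 = 0.168214
  M+6: 0.05875776×0.35477 = 0.020845
Scale to base peak (0.440606) = 100: 84.1 : 100.0 : 38.2 : 4.7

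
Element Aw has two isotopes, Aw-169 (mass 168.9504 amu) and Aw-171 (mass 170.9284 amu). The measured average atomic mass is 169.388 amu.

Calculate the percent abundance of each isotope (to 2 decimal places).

With x = fraction of Aw-169 (so Aw-171 is 1 − x):
168.9504·x + 170.9284·(1 − x) = 169.388
(168.9504 − 170.9284)·x = 169.388 − 170.9284
x = -1.5404 / -1.9780 = 0.77877 → 77.88% Aw-169, 22.12% Aw-171.

Aw-169: 77.88%, Aw-171: 22.12%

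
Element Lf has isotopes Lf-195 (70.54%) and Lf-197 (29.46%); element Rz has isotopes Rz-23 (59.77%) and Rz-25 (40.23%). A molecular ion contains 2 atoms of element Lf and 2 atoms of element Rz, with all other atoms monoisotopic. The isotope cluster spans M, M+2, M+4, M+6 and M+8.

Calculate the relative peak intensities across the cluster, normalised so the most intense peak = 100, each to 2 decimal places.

45.84 : 100.00 : 80.31 : 28.11 : 3.62

Element Lf pattern (n=2): 0.49758916 : 0.41562168 : 0.08678916
Element Rz pattern (n=2): 0.35724529 : 0.48090942 : 0.16184529
Convolve the two distributions (both contribute in 2-u steps):
  M: 0.49758916×0.35724529 = 0.177761
  M+2: 0.49758916×0.48090942 + 0.41562168×0.35724529 = 0.387774
  M+4: 0.49758916×0.16184529 + 0.41562168×0.48090942 + 0.08678916×0.35724529 = 0.311414
  M+6: 0.41562168×0.16184529 + 0.08678916×0.48090942 = 0.109004
  M+8: 0.08678916×0.16184529 = 0.014046
Scale to base peak (0.387774) = 100: 45.84 : 100.00 : 80.31 : 28.11 : 3.62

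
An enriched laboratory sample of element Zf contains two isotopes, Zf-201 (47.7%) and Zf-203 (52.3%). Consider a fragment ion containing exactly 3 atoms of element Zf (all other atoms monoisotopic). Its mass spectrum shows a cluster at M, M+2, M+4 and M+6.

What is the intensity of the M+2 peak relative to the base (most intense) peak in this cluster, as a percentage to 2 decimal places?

Binomial terms of (0.477 + 0.523)^3: M 0.1085, M+2 0.3570, M+4 0.3914, M+6 0.1431 → M+4 is the base peak.
P(M+4) = C(3,2) × 0.477^1 × 0.523^2 = 3 × 0.4770 × 0.273529 = 0.391420 (base)
P(M+2) = C(3,1) × 0.477^2 × 0.523^1 = 3 × 0.227529 × 0.5230 = 0.356993
Relative intensity = 0.356993 / 0.391420 × 100 = 91.20

91.20%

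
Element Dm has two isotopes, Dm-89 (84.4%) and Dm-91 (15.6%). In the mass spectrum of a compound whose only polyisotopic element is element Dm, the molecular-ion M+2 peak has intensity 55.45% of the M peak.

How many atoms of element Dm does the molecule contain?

3

For n independent Dm atoms, I(M+2)/I(M) = n · (abundance Dm-91) / (abundance Dm-89) = n · 0.156/0.844.
n = 0.5545 × 0.844/0.156 = 3.00 ≈ 3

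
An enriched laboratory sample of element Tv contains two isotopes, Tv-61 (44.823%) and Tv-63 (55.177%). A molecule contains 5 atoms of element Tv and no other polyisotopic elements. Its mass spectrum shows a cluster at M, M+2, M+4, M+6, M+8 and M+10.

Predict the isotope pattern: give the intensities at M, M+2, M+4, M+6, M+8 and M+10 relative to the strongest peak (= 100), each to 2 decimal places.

Expanding (0.44823 + 0.55177)^5:
P(M) = 0.44823^5 = 0.018093
P(M+2) = 5 × 0.44823^4 × 0.55177^1 = 0.111361
P(M+4) = 10 × 0.44823^3 × 0.55177^2 = 0.274169
P(M+6) = 10 × 0.44823^2 × 0.55177^3 = 0.337502
P(M+8) = 5 × 0.44823^1 × 0.55177^4 = 0.207732
P(M+10) = 0.55177^5 = 0.051143
The M+6 peak is largest (0.337502); scaling to 100 gives 5.36 : 33.00 : 81.23 : 100.00 : 61.55 : 15.15.

5.36 : 33.00 : 81.23 : 100.00 : 61.55 : 15.15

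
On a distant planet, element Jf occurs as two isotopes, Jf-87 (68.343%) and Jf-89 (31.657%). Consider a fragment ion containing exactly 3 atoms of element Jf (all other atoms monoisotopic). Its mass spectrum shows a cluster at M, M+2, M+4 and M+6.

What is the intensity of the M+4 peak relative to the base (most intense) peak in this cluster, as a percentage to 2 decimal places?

Binomial terms of (0.68343 + 0.31657)^3: M 0.3192, M+2 0.4436, M+4 0.2055, M+6 0.0317 → M+2 is the base peak.
P(M+2) = C(3,1) × 0.68343^2 × 0.31657^1 = 3 × 0.46707656 × 0.31657 = 0.443587 (base)
P(M+4) = C(3,2) × 0.68343^1 × 0.31657^2 = 3 × 0.68343 × 0.10021656 = 0.205473
Relative intensity = 0.205473 / 0.443587 × 100 = 46.32

46.32%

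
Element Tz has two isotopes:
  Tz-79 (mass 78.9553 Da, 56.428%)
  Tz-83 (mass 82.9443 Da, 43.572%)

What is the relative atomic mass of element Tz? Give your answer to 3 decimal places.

Weight each isotope mass by its fractional abundance: 0.56428 × 78.9553 + 0.43572 × 82.9443
= 44.55290 + 36.14049 = 80.69339 Da

80.693 Da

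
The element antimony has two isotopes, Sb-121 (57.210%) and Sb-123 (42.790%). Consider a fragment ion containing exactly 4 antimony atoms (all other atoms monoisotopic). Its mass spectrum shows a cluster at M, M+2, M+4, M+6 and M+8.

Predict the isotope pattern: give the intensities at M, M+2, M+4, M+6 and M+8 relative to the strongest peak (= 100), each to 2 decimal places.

The 4 Sb atoms are independent, so intensities follow the terms of (0.57210 + 0.42790)^4.
P(M) = 0.57210^4 = 0.107124
P(M+2) = 4 × 0.57210^3 × 0.42790^1 = 0.320493
P(M+4) = 6 × 0.57210^2 × 0.42790^2 = 0.359567
P(M+6) = 4 × 0.57210^1 × 0.42790^3 = 0.179291
P(M+8) = 0.42790^4 = 0.033525
The M+4 peak is largest (0.359567); scaling to 100 gives 29.79 : 89.13 : 100.00 : 49.86 : 9.32.

29.79 : 89.13 : 100.00 : 49.86 : 9.32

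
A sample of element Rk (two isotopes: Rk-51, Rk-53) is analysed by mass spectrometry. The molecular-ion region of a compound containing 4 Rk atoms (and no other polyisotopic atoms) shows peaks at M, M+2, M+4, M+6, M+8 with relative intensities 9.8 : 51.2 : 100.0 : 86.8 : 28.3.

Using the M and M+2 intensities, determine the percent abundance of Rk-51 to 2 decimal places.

43.36%

Let p = fractional abundance of Rk-51. I(M+2)/I(M) = [C(4,1)·p^3·(1−p)] / p^4 = 4·(1−p)/p = 51.2/9.8 = 5.2245
(1−p)/p = 5.2245/4 = 1.3061  ⇒  p = 1/(1 + 1.3061) = 0.4336
Rk-51: 43.36%, Rk-53: 56.64%.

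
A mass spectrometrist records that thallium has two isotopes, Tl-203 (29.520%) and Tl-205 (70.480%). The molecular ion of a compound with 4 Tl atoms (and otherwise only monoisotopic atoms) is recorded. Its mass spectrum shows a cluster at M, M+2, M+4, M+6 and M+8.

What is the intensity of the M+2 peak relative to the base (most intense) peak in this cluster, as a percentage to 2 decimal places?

17.54%

(0.29520 + 0.70480)^4 gives M 0.0076, M+2 0.0725, M+4 0.2597, M+6 0.4134, M+8 0.2468; the largest is M+6.
P(M+6) = C(4,3) × 0.29520^1 × 0.70480^3 = 4 × 0.2952 × 0.35010449 = 0.413403 (base)
P(M+2) = C(4,1) × 0.29520^3 × 0.70480^1 = 4 × 0.02572463 × 0.7048 = 0.072523
Relative intensity = 0.072523 / 0.413403 × 100 = 17.54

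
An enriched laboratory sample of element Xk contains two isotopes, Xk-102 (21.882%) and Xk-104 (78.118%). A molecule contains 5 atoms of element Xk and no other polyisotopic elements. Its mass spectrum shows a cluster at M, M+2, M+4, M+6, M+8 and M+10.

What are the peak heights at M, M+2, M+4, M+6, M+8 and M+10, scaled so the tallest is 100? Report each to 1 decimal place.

0.1 : 2.2 : 15.7 : 56.0 : 100.0 : 71.4

Each Xk atom is independently Xk-102 (p = 0.21882) or Xk-104 (q = 0.78118); the cluster is the binomial expansion (p + q)^5.
P(M) = 0.21882^5 = 0.000502
P(M+2) = 5 × 0.21882^4 × 0.78118^1 = 0.008955
P(M+4) = 10 × 0.21882^3 × 0.78118^2 = 0.063939
P(M+6) = 10 × 0.21882^2 × 0.78118^3 = 0.228259
P(M+8) = 5 × 0.21882^1 × 0.78118^4 = 0.407438
P(M+10) = 0.78118^5 = 0.290908
The M+8 peak is largest (0.407438); scaling to 100 gives 0.1 : 2.2 : 15.7 : 56.0 : 100.0 : 71.4.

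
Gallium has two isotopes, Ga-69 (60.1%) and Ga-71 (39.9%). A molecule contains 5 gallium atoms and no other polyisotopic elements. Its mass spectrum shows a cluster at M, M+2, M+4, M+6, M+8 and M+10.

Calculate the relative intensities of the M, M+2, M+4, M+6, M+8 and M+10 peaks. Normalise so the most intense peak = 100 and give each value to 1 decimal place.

The 5 Ga atoms are independent, so intensities follow the terms of (0.601 + 0.399)^5.
P(M) = 0.601^5 = 0.078410
P(M+2) = 5 × 0.601^4 × 0.399^1 = 0.260280
P(M+4) = 10 × 0.601^3 × 0.399^2 = 0.345596
P(M+6) = 10 × 0.601^2 × 0.399^3 = 0.229439
P(M+8) = 5 × 0.601^1 × 0.399^4 = 0.076162
P(M+10) = 0.399^5 = 0.010113
The M+4 peak is largest (0.345596); scaling to 100 gives 22.7 : 75.3 : 100.0 : 66.4 : 22.0 : 2.9.

22.7 : 75.3 : 100.0 : 66.4 : 22.0 : 2.9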